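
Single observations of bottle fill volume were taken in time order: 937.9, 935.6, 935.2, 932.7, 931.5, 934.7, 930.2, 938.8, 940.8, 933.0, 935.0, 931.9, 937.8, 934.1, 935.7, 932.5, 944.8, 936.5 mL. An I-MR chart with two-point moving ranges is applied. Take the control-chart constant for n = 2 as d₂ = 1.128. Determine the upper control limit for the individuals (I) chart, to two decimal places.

X̄ = (937.9 + 935.6 + 935.2 + 932.7 + 931.5 + 934.7 + 930.2 + 938.8 + 940.8 + 933.0 + 935.0 + 931.9 + 937.8 + 934.1 + 935.7 + 932.5 + 944.8 + 936.5) / 18 = 935.4833
Moving ranges: 2.3, 0.4, 2.5, 1.2, 3.2, 4.5, 8.6, 2.0, 7.8, 2.0, 3.1, 5.9, 3.7, 1.6, 3.2, 12.3, 8.3; M̄R̄ = 72.6000 / 17 = 4.2706
UCL = X̄ + 3·M̄R̄/d₂ = 935.4833 + 3 × 4.2706 / 1.128 = 946.8413

946.84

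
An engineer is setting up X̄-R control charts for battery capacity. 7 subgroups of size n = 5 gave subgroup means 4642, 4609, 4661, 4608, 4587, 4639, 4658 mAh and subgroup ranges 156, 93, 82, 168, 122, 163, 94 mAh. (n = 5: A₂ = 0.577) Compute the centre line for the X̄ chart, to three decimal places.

X̄̄ = (4642 + 4609 + 4661 + 4608 + 4587 + 4639 + 4658) / 7 = 32404.0000 / 7 = 4629.1429
CL = X̄̄ = 4629.1429

4629.143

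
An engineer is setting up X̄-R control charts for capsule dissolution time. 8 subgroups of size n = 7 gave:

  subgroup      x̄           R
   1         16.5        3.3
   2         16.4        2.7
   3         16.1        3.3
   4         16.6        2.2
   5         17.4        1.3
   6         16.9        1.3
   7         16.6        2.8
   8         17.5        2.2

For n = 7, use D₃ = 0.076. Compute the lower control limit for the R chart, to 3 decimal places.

R̄ = (3.3 + 2.7 + 3.3 + 2.2 + 1.3 + 1.3 + 2.8 + 2.2) / 8 = 19.1000 / 8 = 2.3875
LCL_R = D₃·R̄ = 0.076 × 2.3875 = 0.1815

0.181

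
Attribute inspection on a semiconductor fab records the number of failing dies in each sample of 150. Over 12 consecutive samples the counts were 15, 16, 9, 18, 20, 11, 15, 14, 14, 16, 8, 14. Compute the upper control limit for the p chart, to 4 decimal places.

0.1661

p̄ = Σdᵢ / (k·n) = 170 / (12 × 150) = 0.09444
UCL = p̄ + 3·√(p̄(1−p̄)/n) = 0.09444 + 3 × √(0.09444×0.90556/150) = 0.09444 + 3 × 0.02388 = 0.16608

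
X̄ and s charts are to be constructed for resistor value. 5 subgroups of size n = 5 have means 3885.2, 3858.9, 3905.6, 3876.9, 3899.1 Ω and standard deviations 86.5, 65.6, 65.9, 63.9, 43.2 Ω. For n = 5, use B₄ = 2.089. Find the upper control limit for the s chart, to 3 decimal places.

135.827

s̄ = (86.5 + 65.6 + 65.9 + 63.9 + 43.2) / 5 = 65.0200
UCL_s = B₄·s̄ = 2.089 × 65.0200 = 135.8268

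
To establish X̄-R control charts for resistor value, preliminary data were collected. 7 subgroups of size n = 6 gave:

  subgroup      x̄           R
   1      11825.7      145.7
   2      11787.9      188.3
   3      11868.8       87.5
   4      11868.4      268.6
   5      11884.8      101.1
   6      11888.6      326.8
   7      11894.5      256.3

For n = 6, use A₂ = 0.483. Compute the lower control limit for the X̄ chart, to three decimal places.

11764.988

X̄̄ = (11825.7 + 11787.9 + 11868.8 + 11868.4 + 11884.8 + 11888.6 + 11894.5) / 7 = 83018.7000 / 7 = 11859.8143
R̄ = (145.7 + 188.3 + 87.5 + 268.6 + 101.1 + 326.8 + 256.3) / 7 = 1374.3000 / 7 = 196.3286
LCL = X̄̄ − A₂·R̄ = 11859.8143 − 0.483 × 196.3286 = 11764.9876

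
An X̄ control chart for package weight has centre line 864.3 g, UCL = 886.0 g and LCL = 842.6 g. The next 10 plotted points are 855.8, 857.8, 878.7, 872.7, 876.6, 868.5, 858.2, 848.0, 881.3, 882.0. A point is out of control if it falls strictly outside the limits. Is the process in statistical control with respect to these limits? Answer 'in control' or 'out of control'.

All 10 points lie within [842.6, 886.0].

in control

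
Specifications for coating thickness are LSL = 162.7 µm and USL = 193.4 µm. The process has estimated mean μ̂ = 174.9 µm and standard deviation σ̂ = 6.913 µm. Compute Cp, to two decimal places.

Cp = (USL − LSL) / (6σ̂) = (193.4 − 162.7) / (6 × 6.913) = 30.7000 / 41.4780 = 0.7402

0.74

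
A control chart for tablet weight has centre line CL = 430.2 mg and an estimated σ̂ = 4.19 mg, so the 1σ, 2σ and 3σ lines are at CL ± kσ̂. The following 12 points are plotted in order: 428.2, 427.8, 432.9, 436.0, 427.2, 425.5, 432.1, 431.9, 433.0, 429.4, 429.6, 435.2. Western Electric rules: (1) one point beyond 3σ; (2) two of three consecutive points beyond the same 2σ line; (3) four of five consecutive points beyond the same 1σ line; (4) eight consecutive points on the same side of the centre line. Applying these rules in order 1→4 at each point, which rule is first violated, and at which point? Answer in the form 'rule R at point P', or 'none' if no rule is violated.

Zone of each point (C = within 1σ̂, B = 1σ̂–2σ̂, A = 2σ̂–3σ̂, * = beyond 3σ̂; sign = side of CL): 1:-C, 2:-C, 3:+C, 4:+B, 5:-C, 6:-B, 7:+C, 8:+C, 9:+C, 10:-C, 11:-C, 12:+B
No rule fires across all 12 points.

none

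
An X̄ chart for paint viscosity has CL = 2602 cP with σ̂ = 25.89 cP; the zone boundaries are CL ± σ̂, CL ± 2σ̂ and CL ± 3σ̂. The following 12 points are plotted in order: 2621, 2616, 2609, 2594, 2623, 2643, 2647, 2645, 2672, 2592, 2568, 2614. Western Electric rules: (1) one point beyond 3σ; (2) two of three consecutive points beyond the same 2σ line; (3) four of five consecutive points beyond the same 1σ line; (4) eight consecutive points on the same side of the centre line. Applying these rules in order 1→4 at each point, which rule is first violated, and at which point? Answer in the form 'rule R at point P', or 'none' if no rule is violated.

rule 3 at point 9

Zone of each point (C = within 1σ̂, B = 1σ̂–2σ̂, A = 2σ̂–3σ̂, * = beyond 3σ̂; sign = side of CL): 1:+C, 2:+C, 3:+C, 4:-C, 5:+C, 6:+B, 7:+B, 8:+B, 9:+A, 10:-C, 11:-B, 12:+C
Rule 3 (four of five consecutive points beyond the same 1σ limit) is satisfied at point 9.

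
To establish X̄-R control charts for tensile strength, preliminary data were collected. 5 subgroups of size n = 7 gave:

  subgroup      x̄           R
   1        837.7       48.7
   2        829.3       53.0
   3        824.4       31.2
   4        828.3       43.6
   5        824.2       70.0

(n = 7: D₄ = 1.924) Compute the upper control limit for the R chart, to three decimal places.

R̄ = (48.7 + 53.0 + 31.2 + 43.6 + 70.0) / 5 = 246.5000 / 5 = 49.3000
UCL_R = D₄·R̄ = 1.924 × 49.3000 = 94.8532

94.853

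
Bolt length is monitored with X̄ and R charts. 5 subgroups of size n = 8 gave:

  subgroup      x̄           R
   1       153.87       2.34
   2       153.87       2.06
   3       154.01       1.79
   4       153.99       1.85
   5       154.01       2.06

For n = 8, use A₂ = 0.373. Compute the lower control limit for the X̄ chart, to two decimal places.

153.20

X̄̄ = (153.87 + 153.87 + 154.01 + 153.99 + 154.01) / 5 = 769.7500 / 5 = 153.9500
R̄ = (2.34 + 2.06 + 1.79 + 1.85 + 2.06) / 5 = 10.1000 / 5 = 2.0200
LCL = X̄̄ − A₂·R̄ = 153.9500 − 0.373 × 2.0200 = 153.1965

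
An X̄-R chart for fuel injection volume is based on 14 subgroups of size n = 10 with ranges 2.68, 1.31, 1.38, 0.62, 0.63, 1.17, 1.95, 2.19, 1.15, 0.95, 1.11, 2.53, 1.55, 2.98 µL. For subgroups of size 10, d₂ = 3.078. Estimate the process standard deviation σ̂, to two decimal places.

R̄ = (2.68 + 1.31 + 1.38 + 0.62 + 0.63 + 1.17 + 1.95 + 2.19 + 1.15 + 0.95 + 1.11 + 2.53 + 1.55 + 2.98) / 14 = 1.5857
σ̂ = R̄ / d₂ = 1.5857 / 3.078 = 0.5152

0.52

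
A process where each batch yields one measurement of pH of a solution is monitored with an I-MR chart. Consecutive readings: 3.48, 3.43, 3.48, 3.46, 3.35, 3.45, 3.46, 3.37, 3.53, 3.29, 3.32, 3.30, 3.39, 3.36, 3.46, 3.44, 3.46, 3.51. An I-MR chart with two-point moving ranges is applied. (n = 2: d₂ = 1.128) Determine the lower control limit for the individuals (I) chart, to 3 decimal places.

X̄ = (3.48 + 3.43 + 3.48 + 3.46 + 3.35 + 3.45 + 3.46 + 3.37 + 3.53 + 3.29 + 3.32 + 3.30 + 3.39 + 3.36 + 3.46 + 3.44 + 3.46 + 3.51) / 18 = 3.4189
Moving ranges: 0.05, 0.05, 0.02, 0.11, 0.10, 0.01, 0.09, 0.16, 0.24, 0.03, 0.02, 0.09, 0.03, 0.10, 0.02, 0.02, 0.05; M̄R̄ = 1.1900 / 17 = 0.0700
LCL = X̄ − 3·M̄R̄/d₂ = 3.4189 − 3 × 0.0700 / 1.128 = 3.2327

3.233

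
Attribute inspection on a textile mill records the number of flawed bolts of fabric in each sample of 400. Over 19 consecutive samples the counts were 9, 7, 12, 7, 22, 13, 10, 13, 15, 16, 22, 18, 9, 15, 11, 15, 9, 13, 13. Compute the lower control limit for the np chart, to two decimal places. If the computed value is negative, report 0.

p̄ = Σdᵢ / (k·n) = 249 / (19 × 400) = 0.03276
LCL = np̄ − 3·√(np̄(1−p̄)) = 13.1053 − 3 × 3.5603 = 2.4243

2.42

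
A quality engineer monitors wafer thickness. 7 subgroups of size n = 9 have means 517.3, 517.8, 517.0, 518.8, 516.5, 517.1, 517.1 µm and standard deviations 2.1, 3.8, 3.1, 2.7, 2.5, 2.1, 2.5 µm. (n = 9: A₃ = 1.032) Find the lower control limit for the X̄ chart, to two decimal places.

X̄̄ = (517.3 + 517.8 + 517.0 + 518.8 + 516.5 + 517.1 + 517.1) / 7 = 517.3714
s̄ = (2.1 + 3.8 + 3.1 + 2.7 + 2.5 + 2.1 + 2.5) / 7 = 2.6857
LCL = X̄̄ − A₃·s̄ = 517.3714 − 1.032 × 2.6857 = 514.5998

514.60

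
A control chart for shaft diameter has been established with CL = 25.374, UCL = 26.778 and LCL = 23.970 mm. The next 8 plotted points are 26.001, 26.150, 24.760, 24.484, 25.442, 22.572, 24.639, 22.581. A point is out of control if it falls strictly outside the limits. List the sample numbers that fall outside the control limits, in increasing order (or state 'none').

6, 8

Compare each point to [23.970, 26.778]: sample 6 = 22.572 < LCL; sample 8 = 22.581 < LCL.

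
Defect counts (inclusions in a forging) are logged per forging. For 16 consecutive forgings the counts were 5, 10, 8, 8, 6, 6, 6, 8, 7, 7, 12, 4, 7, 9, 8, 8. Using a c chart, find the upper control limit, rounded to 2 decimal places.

c̄ = (5 + 10 + 8 + 8 + 6 + 6 + 6 + 8 + 7 + 7 + 12 + 4 + 7 + 9 + 8 + 8) / 16 = 119 / 16 = 7.4375
UCL = c̄ + 3√c̄ = 7.4375 + 3 × √7.4375 = 7.4375 + 3 × 2.7272 = 15.6190

15.62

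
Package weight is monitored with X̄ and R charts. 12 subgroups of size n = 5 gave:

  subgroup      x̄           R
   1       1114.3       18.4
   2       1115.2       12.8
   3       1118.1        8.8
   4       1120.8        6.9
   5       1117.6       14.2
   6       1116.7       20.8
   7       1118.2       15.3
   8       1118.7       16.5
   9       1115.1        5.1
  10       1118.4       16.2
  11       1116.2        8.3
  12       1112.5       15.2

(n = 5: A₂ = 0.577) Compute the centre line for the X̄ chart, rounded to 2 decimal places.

X̄̄ = (1114.3 + 1115.2 + 1118.1 + 1120.8 + 1117.6 + 1116.7 + 1118.2 + 1118.7 + 1115.1 + 1118.4 + 1116.2 + 1112.5) / 12 = 13401.8000 / 12 = 1116.8167
CL = X̄̄ = 1116.8167

1116.82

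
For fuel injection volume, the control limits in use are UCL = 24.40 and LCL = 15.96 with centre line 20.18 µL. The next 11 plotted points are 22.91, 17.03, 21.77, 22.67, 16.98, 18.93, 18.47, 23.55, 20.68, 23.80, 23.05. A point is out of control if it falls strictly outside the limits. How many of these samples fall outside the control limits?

0

All 11 points lie within [15.96, 24.40].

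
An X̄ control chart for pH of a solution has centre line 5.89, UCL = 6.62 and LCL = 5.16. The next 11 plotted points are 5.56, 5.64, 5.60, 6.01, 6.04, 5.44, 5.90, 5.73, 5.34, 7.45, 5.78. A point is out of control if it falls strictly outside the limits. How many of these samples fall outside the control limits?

Compare each point to [5.16, 6.62]: sample 10 = 7.45 > UCL.

1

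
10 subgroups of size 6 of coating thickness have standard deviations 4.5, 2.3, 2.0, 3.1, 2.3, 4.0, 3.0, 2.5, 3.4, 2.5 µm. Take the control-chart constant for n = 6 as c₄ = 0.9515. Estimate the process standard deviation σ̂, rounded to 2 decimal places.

s̄ = (4.5 + 2.3 + 2.0 + 3.1 + 2.3 + 4.0 + 3.0 + 2.5 + 3.4 + 2.5) / 10 = 2.9600
σ̂ = s̄ / c₄ = 2.9600 / 0.9515 = 3.1109

3.11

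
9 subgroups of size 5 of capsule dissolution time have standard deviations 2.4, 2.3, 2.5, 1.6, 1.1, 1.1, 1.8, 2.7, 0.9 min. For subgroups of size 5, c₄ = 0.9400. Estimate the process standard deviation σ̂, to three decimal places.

1.939

s̄ = (2.4 + 2.3 + 2.5 + 1.6 + 1.1 + 1.1 + 1.8 + 2.7 + 0.9) / 9 = 1.8222
σ̂ = s̄ / c₄ = 1.8222 / 0.9400 = 1.9385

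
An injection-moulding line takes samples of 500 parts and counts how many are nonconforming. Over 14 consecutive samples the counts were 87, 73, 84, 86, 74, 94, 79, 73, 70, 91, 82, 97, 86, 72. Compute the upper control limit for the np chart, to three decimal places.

106.839

p̄ = Σdᵢ / (k·n) = 1148 / (14 × 500) = 0.16400
UCL = np̄ + 3·√(np̄(1−p̄)) = 82.0000 + 3 × √(82.0000×0.83600) = 82.0000 + 3 × 8.2796 = 106.8388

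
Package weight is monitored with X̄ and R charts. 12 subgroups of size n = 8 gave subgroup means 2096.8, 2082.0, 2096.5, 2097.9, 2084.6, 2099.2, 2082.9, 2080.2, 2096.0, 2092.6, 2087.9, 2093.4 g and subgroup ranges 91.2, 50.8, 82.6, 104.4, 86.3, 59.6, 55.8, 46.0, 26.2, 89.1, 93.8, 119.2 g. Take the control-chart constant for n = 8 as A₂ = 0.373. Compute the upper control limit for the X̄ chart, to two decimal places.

2118.96

X̄̄ = (2096.8 + 2082.0 + 2096.5 + 2097.9 + 2084.6 + 2099.2 + 2082.9 + 2080.2 + 2096.0 + 2092.6 + 2087.9 + 2093.4) / 12 = 25090.0000 / 12 = 2090.8333
R̄ = (91.2 + 50.8 + 82.6 + 104.4 + 86.3 + 59.6 + 55.8 + 46.0 + 26.2 + 89.1 + 93.8 + 119.2) / 12 = 905.0000 / 12 = 75.4167
UCL = X̄̄ + A₂·R̄ = 2090.8333 + 0.373 × 75.4167 = 2118.9638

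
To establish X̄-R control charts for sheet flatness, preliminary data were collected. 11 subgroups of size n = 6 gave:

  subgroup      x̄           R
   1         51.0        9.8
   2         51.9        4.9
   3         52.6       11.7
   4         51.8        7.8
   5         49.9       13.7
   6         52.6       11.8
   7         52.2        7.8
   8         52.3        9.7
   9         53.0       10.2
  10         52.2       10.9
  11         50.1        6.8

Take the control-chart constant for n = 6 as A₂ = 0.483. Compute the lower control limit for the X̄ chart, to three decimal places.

47.167

X̄̄ = (51.0 + 51.9 + 52.6 + 51.8 + 49.9 + 52.6 + 52.2 + 52.3 + 53.0 + 52.2 + 50.1) / 11 = 569.6000 / 11 = 51.7818
R̄ = (9.8 + 4.9 + 11.7 + 7.8 + 13.7 + 11.8 + 7.8 + 9.7 + 10.2 + 10.9 + 6.8) / 11 = 105.1000 / 11 = 9.5545
LCL = X̄̄ − A₂·R̄ = 51.7818 − 0.483 × 9.5545 = 47.1670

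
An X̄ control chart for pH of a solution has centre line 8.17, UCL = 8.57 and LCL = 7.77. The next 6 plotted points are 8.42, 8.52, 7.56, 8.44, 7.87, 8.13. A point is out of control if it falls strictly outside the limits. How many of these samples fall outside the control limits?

1

Compare each point to [7.77, 8.57]: sample 3 = 7.56 < LCL.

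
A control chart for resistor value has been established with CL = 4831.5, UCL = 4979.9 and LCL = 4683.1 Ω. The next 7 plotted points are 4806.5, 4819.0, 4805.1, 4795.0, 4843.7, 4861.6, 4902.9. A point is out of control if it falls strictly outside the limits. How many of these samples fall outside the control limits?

0

All 7 points lie within [4683.1, 4979.9].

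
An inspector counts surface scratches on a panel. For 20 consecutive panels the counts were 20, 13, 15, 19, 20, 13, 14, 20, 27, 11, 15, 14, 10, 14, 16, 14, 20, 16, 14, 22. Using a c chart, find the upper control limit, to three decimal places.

28.481

c̄ = (20 + 13 + 15 + 19 + 20 + 13 + 14 + 20 + 27 + 11 + 15 + 14 + 10 + 14 + 16 + 14 + 20 + 16 + 14 + 22) / 20 = 327 / 20 = 16.3500
UCL = c̄ + 3√c̄ = 16.3500 + 3 × √16.3500 = 16.3500 + 3 × 4.0435 = 28.4805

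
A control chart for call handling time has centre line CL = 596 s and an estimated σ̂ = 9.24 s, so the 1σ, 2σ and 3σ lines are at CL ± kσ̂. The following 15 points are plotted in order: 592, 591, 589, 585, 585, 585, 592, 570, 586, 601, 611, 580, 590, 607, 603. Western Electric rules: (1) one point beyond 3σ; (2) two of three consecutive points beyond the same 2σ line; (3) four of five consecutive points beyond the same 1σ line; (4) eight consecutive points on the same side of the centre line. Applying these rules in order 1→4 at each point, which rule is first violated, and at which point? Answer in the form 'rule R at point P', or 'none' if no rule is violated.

Zone of each point (C = within 1σ̂, B = 1σ̂–2σ̂, A = 2σ̂–3σ̂, * = beyond 3σ̂; sign = side of CL): 1:-C, 2:-C, 3:-C, 4:-B, 5:-B, 6:-B, 7:-C, 8:-A, 9:-B, 10:+C, 11:+B, 12:-B, 13:-C, 14:+B, 15:+C
Rule 3 (four of five consecutive points beyond the same 1σ limit) is satisfied at point 8.

rule 3 at point 8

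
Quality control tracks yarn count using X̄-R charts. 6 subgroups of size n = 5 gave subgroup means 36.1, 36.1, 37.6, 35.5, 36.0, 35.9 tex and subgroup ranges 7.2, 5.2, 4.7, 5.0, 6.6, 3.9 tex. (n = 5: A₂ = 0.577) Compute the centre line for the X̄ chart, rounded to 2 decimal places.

36.20

X̄̄ = (36.1 + 36.1 + 37.6 + 35.5 + 36.0 + 35.9) / 6 = 217.2000 / 6 = 36.2000
CL = X̄̄ = 36.2000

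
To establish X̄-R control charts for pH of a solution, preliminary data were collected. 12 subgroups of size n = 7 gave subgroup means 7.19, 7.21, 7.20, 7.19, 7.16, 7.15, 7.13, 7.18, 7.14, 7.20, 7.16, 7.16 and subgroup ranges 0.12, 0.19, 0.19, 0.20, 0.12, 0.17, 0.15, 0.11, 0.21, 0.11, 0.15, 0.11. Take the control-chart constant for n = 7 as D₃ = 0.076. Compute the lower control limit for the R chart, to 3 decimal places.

0.012

R̄ = (0.12 + 0.19 + 0.19 + 0.20 + 0.12 + 0.17 + 0.15 + 0.11 + 0.21 + 0.11 + 0.15 + 0.11) / 12 = 1.8300 / 12 = 0.1525
LCL_R = D₃·R̄ = 0.076 × 0.1525 = 0.0116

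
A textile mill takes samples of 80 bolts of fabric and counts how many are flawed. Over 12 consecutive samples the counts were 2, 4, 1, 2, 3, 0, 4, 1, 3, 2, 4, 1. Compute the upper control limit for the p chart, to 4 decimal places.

p̄ = Σdᵢ / (k·n) = 27 / (12 × 80) = 0.02813
UCL = p̄ + 3·√(p̄(1−p̄)/n) = 0.02813 + 3 × √(0.02813×0.97188/80) = 0.02813 + 3 × 0.01848 = 0.08358

0.0836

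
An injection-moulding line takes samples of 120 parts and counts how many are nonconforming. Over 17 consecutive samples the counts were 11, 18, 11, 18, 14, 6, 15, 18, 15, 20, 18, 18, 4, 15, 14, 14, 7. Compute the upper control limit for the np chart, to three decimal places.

24.394

p̄ = Σdᵢ / (k·n) = 236 / (17 × 120) = 0.11569
UCL = np̄ + 3·√(np̄(1−p̄)) = 13.8824 + 3 × √(13.8824×0.88431) = 13.8824 + 3 × 3.5038 = 24.3936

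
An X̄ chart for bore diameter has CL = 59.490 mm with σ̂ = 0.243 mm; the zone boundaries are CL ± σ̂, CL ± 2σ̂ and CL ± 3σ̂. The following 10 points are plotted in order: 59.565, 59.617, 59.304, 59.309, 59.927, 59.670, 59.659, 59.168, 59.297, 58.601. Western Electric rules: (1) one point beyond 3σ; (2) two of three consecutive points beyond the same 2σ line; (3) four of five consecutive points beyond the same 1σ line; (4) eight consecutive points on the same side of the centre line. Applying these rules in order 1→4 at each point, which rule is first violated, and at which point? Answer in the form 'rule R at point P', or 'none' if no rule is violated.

rule 1 at point 10

Zone of each point (C = within 1σ̂, B = 1σ̂–2σ̂, A = 2σ̂–3σ̂, * = beyond 3σ̂; sign = side of CL): 1:+C, 2:+C, 3:-C, 4:-C, 5:+B, 6:+C, 7:+C, 8:-B, 9:-C, 10:-*
Rule 1 (one point beyond the 3σ limits) is satisfied at point 10.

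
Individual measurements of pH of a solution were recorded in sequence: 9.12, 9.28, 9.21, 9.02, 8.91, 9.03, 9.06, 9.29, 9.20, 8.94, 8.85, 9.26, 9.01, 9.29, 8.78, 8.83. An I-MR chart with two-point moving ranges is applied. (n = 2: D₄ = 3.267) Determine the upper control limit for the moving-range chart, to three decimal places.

0.621

Moving ranges: 0.16, 0.07, 0.19, 0.11, 0.12, 0.03, 0.23, 0.09, 0.26, 0.09, 0.41, 0.25, 0.28, 0.51, 0.05; M̄R̄ = 2.8500 / 15 = 0.1900
UCL_MR = D₄·M̄R̄ = 3.267 × 0.1900 = 0.6207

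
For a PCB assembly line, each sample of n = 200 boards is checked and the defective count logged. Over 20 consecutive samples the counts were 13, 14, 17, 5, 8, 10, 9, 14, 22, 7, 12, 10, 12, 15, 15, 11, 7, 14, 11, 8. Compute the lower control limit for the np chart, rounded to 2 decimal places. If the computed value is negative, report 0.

p̄ = Σdᵢ / (k·n) = 234 / (20 × 200) = 0.05850
LCL = np̄ − 3·√(np̄(1−p̄)) = 11.7000 − 3 × 3.3190 = 1.7431

1.74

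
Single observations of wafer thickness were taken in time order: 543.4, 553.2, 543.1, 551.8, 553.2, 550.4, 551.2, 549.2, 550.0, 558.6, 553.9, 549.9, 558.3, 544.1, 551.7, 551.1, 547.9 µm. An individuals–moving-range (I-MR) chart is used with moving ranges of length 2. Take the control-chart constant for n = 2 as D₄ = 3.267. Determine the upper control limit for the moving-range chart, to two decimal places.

Moving ranges: 9.8, 10.1, 8.7, 1.4, 2.8, 0.8, 2.0, 0.8, 8.6, 4.7, 4.0, 8.4, 14.2, 7.6, 0.6, 3.2; M̄R̄ = 87.7000 / 16 = 5.4813
UCL_MR = D₄·M̄R̄ = 3.267 × 5.4813 = 17.9072

17.91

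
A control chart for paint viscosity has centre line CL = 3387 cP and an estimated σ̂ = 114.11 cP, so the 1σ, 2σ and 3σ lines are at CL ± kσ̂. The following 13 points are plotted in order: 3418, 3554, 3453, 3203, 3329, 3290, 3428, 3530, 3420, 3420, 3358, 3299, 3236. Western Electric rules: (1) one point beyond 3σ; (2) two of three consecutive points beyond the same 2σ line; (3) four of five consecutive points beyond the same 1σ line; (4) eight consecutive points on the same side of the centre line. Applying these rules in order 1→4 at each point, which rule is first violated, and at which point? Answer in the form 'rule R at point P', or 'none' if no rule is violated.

Zone of each point (C = within 1σ̂, B = 1σ̂–2σ̂, A = 2σ̂–3σ̂, * = beyond 3σ̂; sign = side of CL): 1:+C, 2:+B, 3:+C, 4:-B, 5:-C, 6:-C, 7:+C, 8:+B, 9:+C, 10:+C, 11:-C, 12:-C, 13:-B
No rule fires across all 13 points.

none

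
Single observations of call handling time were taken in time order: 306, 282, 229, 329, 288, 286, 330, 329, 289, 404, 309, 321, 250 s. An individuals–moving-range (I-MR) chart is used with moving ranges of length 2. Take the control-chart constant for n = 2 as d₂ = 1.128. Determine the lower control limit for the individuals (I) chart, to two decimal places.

X̄ = (306 + 282 + 229 + 329 + 288 + 286 + 330 + 329 + 289 + 404 + 309 + 321 + 250) / 13 = 304.0000
Moving ranges: 24, 53, 100, 41, 2, 44, 1, 40, 115, 95, 12, 71; M̄R̄ = 598.0000 / 12 = 49.8333
LCL = X̄ − 3·M̄R̄/d₂ = 304.0000 − 3 × 49.8333 / 1.128 = 171.4645

171.46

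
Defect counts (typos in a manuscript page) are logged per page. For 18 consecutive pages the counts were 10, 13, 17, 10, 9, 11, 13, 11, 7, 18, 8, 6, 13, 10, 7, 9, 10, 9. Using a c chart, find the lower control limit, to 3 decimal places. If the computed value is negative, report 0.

c̄ = (10 + 13 + 17 + 10 + 9 + 11 + 13 + 11 + 7 + 18 + 8 + 6 + 13 + 10 + 7 + 9 + 10 + 9) / 18 = 191 / 18 = 10.6111
LCL = c̄ − 3√c̄ = 10.6111 − 3 × 3.2575 = 0.8387

0.839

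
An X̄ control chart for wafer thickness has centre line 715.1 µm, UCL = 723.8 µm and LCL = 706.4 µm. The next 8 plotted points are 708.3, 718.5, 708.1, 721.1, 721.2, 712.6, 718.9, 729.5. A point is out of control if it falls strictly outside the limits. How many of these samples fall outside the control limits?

1

Compare each point to [706.4, 723.8]: sample 8 = 729.5 > UCL.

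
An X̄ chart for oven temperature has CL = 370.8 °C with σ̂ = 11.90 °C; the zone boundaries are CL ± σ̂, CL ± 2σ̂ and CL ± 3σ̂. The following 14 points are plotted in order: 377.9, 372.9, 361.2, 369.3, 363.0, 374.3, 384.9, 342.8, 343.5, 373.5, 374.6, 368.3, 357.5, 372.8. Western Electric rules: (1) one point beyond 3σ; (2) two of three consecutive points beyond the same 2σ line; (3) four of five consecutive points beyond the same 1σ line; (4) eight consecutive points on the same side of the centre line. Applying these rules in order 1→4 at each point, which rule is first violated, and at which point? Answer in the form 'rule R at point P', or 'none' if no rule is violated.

rule 2 at point 9

Zone of each point (C = within 1σ̂, B = 1σ̂–2σ̂, A = 2σ̂–3σ̂, * = beyond 3σ̂; sign = side of CL): 1:+C, 2:+C, 3:-C, 4:-C, 5:-C, 6:+C, 7:+B, 8:-A, 9:-A, 10:+C, 11:+C, 12:-C, 13:-B, 14:+C
Rule 2 (two of three consecutive points beyond the same 2σ limit) is satisfied at point 9.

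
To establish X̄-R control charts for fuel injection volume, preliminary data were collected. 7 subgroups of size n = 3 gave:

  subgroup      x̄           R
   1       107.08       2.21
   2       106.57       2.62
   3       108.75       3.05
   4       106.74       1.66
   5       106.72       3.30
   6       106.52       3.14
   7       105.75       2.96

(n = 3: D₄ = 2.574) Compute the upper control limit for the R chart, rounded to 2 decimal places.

R̄ = (2.21 + 2.62 + 3.05 + 1.66 + 3.30 + 3.14 + 2.96) / 7 = 18.9400 / 7 = 2.7057
UCL_R = D₄·R̄ = 2.574 × 2.7057 = 6.9645

6.96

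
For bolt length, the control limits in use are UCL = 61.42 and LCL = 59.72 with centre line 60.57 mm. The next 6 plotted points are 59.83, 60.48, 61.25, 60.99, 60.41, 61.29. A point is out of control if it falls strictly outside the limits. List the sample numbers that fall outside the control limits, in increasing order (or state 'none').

All 6 points lie within [59.72, 61.42].

none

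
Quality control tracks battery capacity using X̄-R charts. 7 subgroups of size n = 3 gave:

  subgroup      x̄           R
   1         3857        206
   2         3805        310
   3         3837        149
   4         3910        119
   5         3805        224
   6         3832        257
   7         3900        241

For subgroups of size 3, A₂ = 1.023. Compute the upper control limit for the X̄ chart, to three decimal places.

X̄̄ = (3857 + 3805 + 3837 + 3910 + 3805 + 3832 + 3900) / 7 = 26946.0000 / 7 = 3849.4286
R̄ = (206 + 310 + 149 + 119 + 224 + 257 + 241) / 7 = 1506.0000 / 7 = 215.1429
UCL = X̄̄ + A₂·R̄ = 3849.4286 + 1.023 × 215.1429 = 4069.5197

4069.520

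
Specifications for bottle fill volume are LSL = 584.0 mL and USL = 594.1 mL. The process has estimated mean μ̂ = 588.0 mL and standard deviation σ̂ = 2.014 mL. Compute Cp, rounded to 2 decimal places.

Cp = (USL − LSL) / (6σ̂) = (594.1 − 584.0) / (6 × 2.014) = 10.1000 / 12.0840 = 0.8358

0.84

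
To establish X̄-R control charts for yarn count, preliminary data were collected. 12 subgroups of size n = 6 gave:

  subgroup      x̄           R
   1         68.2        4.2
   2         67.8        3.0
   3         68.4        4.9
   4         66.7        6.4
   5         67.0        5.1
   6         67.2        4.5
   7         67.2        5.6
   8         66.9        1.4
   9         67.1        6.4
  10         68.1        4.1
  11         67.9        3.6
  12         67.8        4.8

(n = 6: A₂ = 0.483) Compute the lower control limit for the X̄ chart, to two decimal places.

65.35

X̄̄ = (68.2 + 67.8 + 68.4 + 66.7 + 67.0 + 67.2 + 67.2 + 66.9 + 67.1 + 68.1 + 67.9 + 67.8) / 12 = 810.3000 / 12 = 67.5250
R̄ = (4.2 + 3.0 + 4.9 + 6.4 + 5.1 + 4.5 + 5.6 + 1.4 + 6.4 + 4.1 + 3.6 + 4.8) / 12 = 54.0000 / 12 = 4.5000
LCL = X̄̄ − A₂·R̄ = 67.5250 − 0.483 × 4.5000 = 65.3515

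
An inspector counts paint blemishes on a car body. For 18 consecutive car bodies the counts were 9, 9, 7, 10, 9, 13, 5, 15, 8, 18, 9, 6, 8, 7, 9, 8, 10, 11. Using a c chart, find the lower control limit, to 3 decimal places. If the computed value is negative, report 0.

0.253

c̄ = (9 + 9 + 7 + 10 + 9 + 13 + 5 + 15 + 8 + 18 + 9 + 6 + 8 + 7 + 9 + 8 + 10 + 11) / 18 = 171 / 18 = 9.5000
LCL = c̄ − 3√c̄ = 9.5000 − 3 × 3.0822 = 0.2534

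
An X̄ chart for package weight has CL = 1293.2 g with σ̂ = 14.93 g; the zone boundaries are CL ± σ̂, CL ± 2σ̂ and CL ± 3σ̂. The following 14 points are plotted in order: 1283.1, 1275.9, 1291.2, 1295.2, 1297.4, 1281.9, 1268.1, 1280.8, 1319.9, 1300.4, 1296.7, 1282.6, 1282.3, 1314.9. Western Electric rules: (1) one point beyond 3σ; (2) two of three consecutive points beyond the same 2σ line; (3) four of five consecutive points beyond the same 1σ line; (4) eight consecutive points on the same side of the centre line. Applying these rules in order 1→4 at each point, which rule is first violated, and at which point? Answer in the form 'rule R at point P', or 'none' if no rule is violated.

Zone of each point (C = within 1σ̂, B = 1σ̂–2σ̂, A = 2σ̂–3σ̂, * = beyond 3σ̂; sign = side of CL): 1:-C, 2:-B, 3:-C, 4:+C, 5:+C, 6:-C, 7:-B, 8:-C, 9:+B, 10:+C, 11:+C, 12:-C, 13:-C, 14:+B
No rule fires across all 14 points.

none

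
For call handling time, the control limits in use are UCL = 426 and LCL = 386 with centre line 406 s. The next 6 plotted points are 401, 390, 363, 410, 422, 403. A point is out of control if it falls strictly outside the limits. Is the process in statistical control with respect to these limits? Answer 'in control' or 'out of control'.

Compare each point to [386, 426]: sample 3 = 363 < LCL.

out of control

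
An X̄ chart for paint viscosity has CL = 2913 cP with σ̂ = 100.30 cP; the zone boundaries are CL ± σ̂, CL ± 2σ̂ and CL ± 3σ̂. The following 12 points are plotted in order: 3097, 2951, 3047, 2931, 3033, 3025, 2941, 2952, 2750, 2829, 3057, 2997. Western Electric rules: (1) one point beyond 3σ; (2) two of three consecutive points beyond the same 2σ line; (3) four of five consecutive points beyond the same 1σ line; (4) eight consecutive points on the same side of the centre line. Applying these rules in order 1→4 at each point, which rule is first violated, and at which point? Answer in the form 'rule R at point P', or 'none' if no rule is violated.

Zone of each point (C = within 1σ̂, B = 1σ̂–2σ̂, A = 2σ̂–3σ̂, * = beyond 3σ̂; sign = side of CL): 1:+B, 2:+C, 3:+B, 4:+C, 5:+B, 6:+B, 7:+C, 8:+C, 9:-B, 10:-C, 11:+B, 12:+C
Rule 4 (eight consecutive points on the same side of the centre line) is satisfied at point 8.

rule 4 at point 8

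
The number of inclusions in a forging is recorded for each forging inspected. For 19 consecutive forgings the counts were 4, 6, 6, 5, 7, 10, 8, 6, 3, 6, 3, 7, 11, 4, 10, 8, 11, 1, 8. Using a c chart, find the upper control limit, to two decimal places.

14.19

c̄ = (4 + 6 + 6 + 5 + 7 + 10 + 8 + 6 + 3 + 6 + 3 + 7 + 11 + 4 + 10 + 8 + 11 + 1 + 8) / 19 = 124 / 19 = 6.5263
UCL = c̄ + 3√c̄ = 6.5263 + 3 × √6.5263 = 6.5263 + 3 × 2.5547 = 14.1903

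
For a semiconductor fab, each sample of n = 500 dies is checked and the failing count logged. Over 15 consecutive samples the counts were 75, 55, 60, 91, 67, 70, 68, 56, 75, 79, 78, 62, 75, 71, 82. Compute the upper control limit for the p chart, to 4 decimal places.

0.1887

p̄ = Σdᵢ / (k·n) = 1064 / (15 × 500) = 0.14187
UCL = p̄ + 3·√(p̄(1−p̄)/n) = 0.14187 + 3 × √(0.14187×0.85813/500) = 0.14187 + 3 × 0.01560 = 0.18868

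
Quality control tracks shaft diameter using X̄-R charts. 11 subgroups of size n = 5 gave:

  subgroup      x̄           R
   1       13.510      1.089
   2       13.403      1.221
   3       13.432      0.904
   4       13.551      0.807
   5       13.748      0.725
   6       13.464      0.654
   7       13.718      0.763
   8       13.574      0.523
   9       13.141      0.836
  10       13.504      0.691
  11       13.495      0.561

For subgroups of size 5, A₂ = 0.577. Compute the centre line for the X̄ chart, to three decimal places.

13.504

X̄̄ = (13.510 + 13.403 + 13.432 + 13.551 + 13.748 + 13.464 + 13.718 + 13.574 + 13.141 + 13.504 + 13.495) / 11 = 148.5400 / 11 = 13.5036
CL = X̄̄ = 13.5036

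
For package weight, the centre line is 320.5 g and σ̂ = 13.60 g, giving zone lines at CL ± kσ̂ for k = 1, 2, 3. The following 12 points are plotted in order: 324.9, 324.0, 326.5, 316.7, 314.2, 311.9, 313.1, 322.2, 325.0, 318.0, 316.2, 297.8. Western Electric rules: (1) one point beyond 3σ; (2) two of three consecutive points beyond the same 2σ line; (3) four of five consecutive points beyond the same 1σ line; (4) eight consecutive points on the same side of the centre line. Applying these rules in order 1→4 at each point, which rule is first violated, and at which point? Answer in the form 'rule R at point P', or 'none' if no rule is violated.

none

Zone of each point (C = within 1σ̂, B = 1σ̂–2σ̂, A = 2σ̂–3σ̂, * = beyond 3σ̂; sign = side of CL): 1:+C, 2:+C, 3:+C, 4:-C, 5:-C, 6:-C, 7:-C, 8:+C, 9:+C, 10:-C, 11:-C, 12:-B
No rule fires across all 12 points.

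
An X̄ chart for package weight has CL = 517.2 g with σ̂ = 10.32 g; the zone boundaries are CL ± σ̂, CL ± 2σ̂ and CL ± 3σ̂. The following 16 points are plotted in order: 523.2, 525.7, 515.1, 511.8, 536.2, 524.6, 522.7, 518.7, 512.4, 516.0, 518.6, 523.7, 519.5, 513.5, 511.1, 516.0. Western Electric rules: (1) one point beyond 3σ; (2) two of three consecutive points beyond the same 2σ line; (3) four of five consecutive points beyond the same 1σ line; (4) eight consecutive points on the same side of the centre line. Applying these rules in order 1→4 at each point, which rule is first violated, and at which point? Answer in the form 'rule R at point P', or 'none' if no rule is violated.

none

Zone of each point (C = within 1σ̂, B = 1σ̂–2σ̂, A = 2σ̂–3σ̂, * = beyond 3σ̂; sign = side of CL): 1:+C, 2:+C, 3:-C, 4:-C, 5:+B, 6:+C, 7:+C, 8:+C, 9:-C, 10:-C, 11:+C, 12:+C, 13:+C, 14:-C, 15:-C, 16:-C
No rule fires across all 16 points.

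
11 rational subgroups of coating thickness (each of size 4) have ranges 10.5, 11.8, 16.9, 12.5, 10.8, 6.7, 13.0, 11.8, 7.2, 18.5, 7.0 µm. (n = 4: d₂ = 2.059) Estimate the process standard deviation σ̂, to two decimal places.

R̄ = (10.5 + 11.8 + 16.9 + 12.5 + 10.8 + 6.7 + 13.0 + 11.8 + 7.2 + 18.5 + 7.0) / 11 = 11.5182
σ̂ = R̄ / d₂ = 11.5182 / 2.059 = 5.5941

5.59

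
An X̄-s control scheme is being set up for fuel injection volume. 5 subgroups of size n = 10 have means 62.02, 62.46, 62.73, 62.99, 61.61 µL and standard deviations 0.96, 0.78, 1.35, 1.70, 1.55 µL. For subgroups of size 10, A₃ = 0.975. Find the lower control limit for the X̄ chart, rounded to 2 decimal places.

X̄̄ = (62.02 + 62.46 + 62.73 + 62.99 + 61.61) / 5 = 62.3620
s̄ = (0.96 + 0.78 + 1.35 + 1.70 + 1.55) / 5 = 1.2680
LCL = X̄̄ − A₃·s̄ = 62.3620 − 0.975 × 1.2680 = 61.1257

61.13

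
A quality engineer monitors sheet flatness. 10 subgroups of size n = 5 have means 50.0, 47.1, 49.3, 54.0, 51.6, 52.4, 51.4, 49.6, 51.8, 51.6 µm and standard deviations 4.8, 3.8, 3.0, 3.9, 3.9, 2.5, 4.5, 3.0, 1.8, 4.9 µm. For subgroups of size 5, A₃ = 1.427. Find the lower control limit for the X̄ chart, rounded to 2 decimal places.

X̄̄ = (50.0 + 47.1 + 49.3 + 54.0 + 51.6 + 52.4 + 51.4 + 49.6 + 51.8 + 51.6) / 10 = 50.8800
s̄ = (4.8 + 3.8 + 3.0 + 3.9 + 3.9 + 2.5 + 4.5 + 3.0 + 1.8 + 4.9) / 10 = 3.6100
LCL = X̄̄ − A₃·s̄ = 50.8800 − 1.427 × 3.6100 = 45.7285

45.73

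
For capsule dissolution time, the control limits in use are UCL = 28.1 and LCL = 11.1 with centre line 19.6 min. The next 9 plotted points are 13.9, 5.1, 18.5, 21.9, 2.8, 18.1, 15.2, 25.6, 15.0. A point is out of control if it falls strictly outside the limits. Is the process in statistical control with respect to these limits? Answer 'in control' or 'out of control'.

Compare each point to [11.1, 28.1]: sample 2 = 5.1 < LCL; sample 5 = 2.8 < LCL.

out of control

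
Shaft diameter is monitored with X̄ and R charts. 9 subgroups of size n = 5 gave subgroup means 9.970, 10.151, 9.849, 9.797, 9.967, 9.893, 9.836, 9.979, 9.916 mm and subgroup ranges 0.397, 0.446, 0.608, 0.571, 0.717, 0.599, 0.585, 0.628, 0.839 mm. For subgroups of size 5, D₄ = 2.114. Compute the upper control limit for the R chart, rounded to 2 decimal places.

1.27

R̄ = (0.397 + 0.446 + 0.608 + 0.571 + 0.717 + 0.599 + 0.585 + 0.628 + 0.839) / 9 = 5.3900 / 9 = 0.5989
UCL_R = D₄·R̄ = 2.114 × 0.5989 = 1.2661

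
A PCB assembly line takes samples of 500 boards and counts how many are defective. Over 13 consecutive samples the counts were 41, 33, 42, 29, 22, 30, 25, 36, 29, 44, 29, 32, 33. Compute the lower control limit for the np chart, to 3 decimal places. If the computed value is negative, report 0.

16.109

p̄ = Σdᵢ / (k·n) = 425 / (13 × 500) = 0.06538
LCL = np̄ − 3·√(np̄(1−p̄)) = 32.6923 − 3 × 5.5276 = 16.1094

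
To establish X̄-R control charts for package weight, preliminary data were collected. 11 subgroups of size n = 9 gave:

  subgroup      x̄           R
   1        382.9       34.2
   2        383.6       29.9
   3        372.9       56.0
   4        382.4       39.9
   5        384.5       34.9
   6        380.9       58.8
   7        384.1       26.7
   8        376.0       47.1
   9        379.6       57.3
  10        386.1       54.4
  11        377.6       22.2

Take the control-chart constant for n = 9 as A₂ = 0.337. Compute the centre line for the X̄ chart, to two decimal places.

380.96

X̄̄ = (382.9 + 383.6 + 372.9 + 382.4 + 384.5 + 380.9 + 384.1 + 376.0 + 379.6 + 386.1 + 377.6) / 11 = 4190.6000 / 11 = 380.9636
CL = X̄̄ = 380.9636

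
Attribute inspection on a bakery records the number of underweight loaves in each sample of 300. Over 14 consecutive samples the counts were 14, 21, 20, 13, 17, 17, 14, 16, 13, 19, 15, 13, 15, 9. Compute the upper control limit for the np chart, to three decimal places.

26.905

p̄ = Σdᵢ / (k·n) = 216 / (14 × 300) = 0.05143
UCL = np̄ + 3·√(np̄(1−p̄)) = 15.4286 + 3 × √(15.4286×0.94857) = 15.4286 + 3 × 3.8256 = 26.9053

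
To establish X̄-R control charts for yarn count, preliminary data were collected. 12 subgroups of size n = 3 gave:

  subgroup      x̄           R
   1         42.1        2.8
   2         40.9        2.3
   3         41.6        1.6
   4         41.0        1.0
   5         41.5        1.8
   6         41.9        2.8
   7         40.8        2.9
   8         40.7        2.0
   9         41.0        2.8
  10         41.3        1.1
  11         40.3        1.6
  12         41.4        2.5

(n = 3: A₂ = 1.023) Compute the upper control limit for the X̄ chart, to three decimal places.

X̄̄ = (42.1 + 40.9 + 41.6 + 41.0 + 41.5 + 41.9 + 40.8 + 40.7 + 41.0 + 41.3 + 40.3 + 41.4) / 12 = 494.5000 / 12 = 41.2083
R̄ = (2.8 + 2.3 + 1.6 + 1.0 + 1.8 + 2.8 + 2.9 + 2.0 + 2.8 + 1.1 + 1.6 + 2.5) / 12 = 25.2000 / 12 = 2.1000
UCL = X̄̄ + A₂·R̄ = 41.2083 + 1.023 × 2.1000 = 43.3566

43.357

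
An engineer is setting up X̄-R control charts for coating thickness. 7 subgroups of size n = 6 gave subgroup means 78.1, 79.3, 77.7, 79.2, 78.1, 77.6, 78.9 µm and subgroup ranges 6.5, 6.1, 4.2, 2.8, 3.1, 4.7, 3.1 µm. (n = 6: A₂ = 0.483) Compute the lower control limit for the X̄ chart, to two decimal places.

X̄̄ = (78.1 + 79.3 + 77.7 + 79.2 + 78.1 + 77.6 + 78.9) / 7 = 548.9000 / 7 = 78.4143
R̄ = (6.5 + 6.1 + 4.2 + 2.8 + 3.1 + 4.7 + 3.1) / 7 = 30.5000 / 7 = 4.3571
LCL = X̄̄ − A₂·R̄ = 78.4143 − 0.483 × 4.3571 = 76.3098

76.31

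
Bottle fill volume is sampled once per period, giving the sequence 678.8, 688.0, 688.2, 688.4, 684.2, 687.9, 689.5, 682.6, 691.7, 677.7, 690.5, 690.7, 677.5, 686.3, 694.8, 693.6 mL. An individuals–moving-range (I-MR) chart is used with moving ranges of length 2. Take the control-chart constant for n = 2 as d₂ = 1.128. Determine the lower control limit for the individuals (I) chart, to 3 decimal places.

670.269

X̄ = (678.8 + 688.0 + 688.2 + 688.4 + 684.2 + 687.9 + 689.5 + 682.6 + 691.7 + 677.7 + 690.5 + 690.7 + 677.5 + 686.3 + 694.8 + 693.6) / 16 = 686.9000
Moving ranges: 9.2, 0.2, 0.2, 4.2, 3.7, 1.6, 6.9, 9.1, 14.0, 12.8, 0.2, 13.2, 8.8, 8.5, 1.2; M̄R̄ = 93.8000 / 15 = 6.2533
LCL = X̄ − 3·M̄R̄/d₂ = 686.9000 − 3 × 6.2533 / 1.128 = 670.2688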